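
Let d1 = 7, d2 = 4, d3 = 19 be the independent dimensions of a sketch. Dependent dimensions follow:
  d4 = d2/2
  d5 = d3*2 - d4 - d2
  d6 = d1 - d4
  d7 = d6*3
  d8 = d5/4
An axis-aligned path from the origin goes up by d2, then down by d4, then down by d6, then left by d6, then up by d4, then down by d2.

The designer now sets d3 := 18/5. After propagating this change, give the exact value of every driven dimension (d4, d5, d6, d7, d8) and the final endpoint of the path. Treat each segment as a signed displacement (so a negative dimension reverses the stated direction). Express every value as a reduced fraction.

d4 = 2
d5 = 6/5
d6 = 5
d7 = 15
d8 = 3/10
endpoint = (-5, -5)

Apply edit: d3 := 18/5
  d4 = d2/2 = 2
  d5 = d3*2 - d4 - d2 = 6/5
  d6 = d1 - d4 = 5
  d7 = d6*3 = 15
  d8 = d5/4 = 3/10
Walk from origin (0, 0):
  seg 1: up by d2 = 4 → (0, 4)
  seg 2: down by d4 = 2 → (0, 2)
  seg 3: down by d6 = 5 → (0, -3)
  seg 4: left by d6 = 5 → (-5, -3)
  seg 5: up by d4 = 2 → (-5, -1)
  seg 6: down by d2 = 4 → (-5, -5)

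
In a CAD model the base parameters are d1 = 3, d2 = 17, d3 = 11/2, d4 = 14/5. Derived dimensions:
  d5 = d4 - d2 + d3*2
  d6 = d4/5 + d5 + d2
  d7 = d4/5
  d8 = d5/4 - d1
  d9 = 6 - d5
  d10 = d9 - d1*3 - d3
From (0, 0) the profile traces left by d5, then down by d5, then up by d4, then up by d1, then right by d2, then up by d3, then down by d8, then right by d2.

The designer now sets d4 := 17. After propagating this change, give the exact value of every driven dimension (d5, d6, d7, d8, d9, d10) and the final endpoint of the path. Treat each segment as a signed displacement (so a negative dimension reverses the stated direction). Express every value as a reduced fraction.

Apply edit: d4 := 17
  d5 = d4 - d2 + d3*2 = 11
  d6 = d4/5 + d5 + d2 = 157/5
  d7 = d4/5 = 17/5
  d8 = d5/4 - d1 = -1/4
  d9 = 6 - d5 = -5
  d10 = d9 - d1*3 - d3 = -39/2
Walk from origin (0, 0):
  seg 1: left by d5 = 11 → (-11, 0)
  seg 2: down by d5 = 11 → (-11, -11)
  seg 3: up by d4 = 17 → (-11, 6)
  seg 4: up by d1 = 3 → (-11, 9)
  seg 5: right by d2 = 17 → (6, 9)
  seg 6: up by d3 = 11/2 → (6, 29/2)
  seg 7: down by d8 = -1/4 → (6, 59/4)
  seg 8: right by d2 = 17 → (23, 59/4)

d5 = 11
d6 = 157/5
d7 = 17/5
d8 = -1/4
d9 = -5
d10 = -39/2
endpoint = (23, 59/4)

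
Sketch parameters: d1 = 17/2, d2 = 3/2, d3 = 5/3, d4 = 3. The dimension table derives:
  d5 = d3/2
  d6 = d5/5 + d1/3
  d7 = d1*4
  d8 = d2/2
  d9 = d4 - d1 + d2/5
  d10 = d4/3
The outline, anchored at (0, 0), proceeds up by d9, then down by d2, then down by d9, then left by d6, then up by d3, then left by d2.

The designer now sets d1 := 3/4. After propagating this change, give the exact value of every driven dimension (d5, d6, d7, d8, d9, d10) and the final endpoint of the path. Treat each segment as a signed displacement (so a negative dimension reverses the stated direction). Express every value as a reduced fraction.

d5 = 5/6
d6 = 5/12
d7 = 3
d8 = 3/4
d9 = 51/20
d10 = 1
endpoint = (-23/12, 1/6)

Apply edit: d1 := 3/4
  d5 = d3/2 = 5/6
  d6 = d5/5 + d1/3 = 5/12
  d7 = d1*4 = 3
  d8 = d2/2 = 3/4
  d9 = d4 - d1 + d2/5 = 51/20
  d10 = d4/3 = 1
Walk from origin (0, 0):
  seg 1: up by d9 = 51/20 → (0, 51/20)
  seg 2: down by d2 = 3/2 → (0, 21/20)
  seg 3: down by d9 = 51/20 → (0, -3/2)
  seg 4: left by d6 = 5/12 → (-5/12, -3/2)
  seg 5: up by d3 = 5/3 → (-5/12, 1/6)
  seg 6: left by d2 = 3/2 → (-23/12, 1/6)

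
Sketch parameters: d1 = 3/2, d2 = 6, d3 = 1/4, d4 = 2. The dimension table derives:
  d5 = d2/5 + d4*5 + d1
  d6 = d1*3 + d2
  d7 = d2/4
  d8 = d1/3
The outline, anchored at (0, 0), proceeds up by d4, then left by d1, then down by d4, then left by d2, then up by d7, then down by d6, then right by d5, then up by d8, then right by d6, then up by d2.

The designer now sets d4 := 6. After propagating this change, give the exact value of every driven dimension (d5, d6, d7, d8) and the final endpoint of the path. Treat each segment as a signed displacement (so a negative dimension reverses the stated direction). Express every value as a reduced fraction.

Apply edit: d4 := 6
  d5 = d2/5 + d4*5 + d1 = 327/10
  d6 = d1*3 + d2 = 21/2
  d7 = d2/4 = 3/2
  d8 = d1/3 = 1/2
Walk from origin (0, 0):
  seg 1: up by d4 = 6 → (0, 6)
  seg 2: left by d1 = 3/2 → (-3/2, 6)
  seg 3: down by d4 = 6 → (-3/2, 0)
  seg 4: left by d2 = 6 → (-15/2, 0)
  seg 5: up by d7 = 3/2 → (-15/2, 3/2)
  seg 6: down by d6 = 21/2 → (-15/2, -9)
  seg 7: right by d5 = 327/10 → (126/5, -9)
  seg 8: up by d8 = 1/2 → (126/5, -17/2)
  seg 9: right by d6 = 21/2 → (357/10, -17/2)
  seg 10: up by d2 = 6 → (357/10, -5/2)

d5 = 327/10
d6 = 21/2
d7 = 3/2
d8 = 1/2
endpoint = (357/10, -5/2)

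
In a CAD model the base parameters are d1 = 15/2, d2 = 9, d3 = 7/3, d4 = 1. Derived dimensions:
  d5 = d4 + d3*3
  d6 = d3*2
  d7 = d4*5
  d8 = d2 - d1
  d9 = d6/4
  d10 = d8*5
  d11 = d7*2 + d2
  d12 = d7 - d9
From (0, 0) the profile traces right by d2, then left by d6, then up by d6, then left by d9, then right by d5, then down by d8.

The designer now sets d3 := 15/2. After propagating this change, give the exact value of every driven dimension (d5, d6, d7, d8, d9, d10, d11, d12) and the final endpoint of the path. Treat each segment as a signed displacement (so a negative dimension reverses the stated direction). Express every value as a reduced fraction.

Apply edit: d3 := 15/2
  d5 = d4 + d3*3 = 47/2
  d6 = d3*2 = 15
  d7 = d4*5 = 5
  d8 = d2 - d1 = 3/2
  d9 = d6/4 = 15/4
  d10 = d8*5 = 15/2
  d11 = d7*2 + d2 = 19
  d12 = d7 - d9 = 5/4
Walk from origin (0, 0):
  seg 1: right by d2 = 9 → (9, 0)
  seg 2: left by d6 = 15 → (-6, 0)
  seg 3: up by d6 = 15 → (-6, 15)
  seg 4: left by d9 = 15/4 → (-39/4, 15)
  seg 5: right by d5 = 47/2 → (55/4, 15)
  seg 6: down by d8 = 3/2 → (55/4, 27/2)

d5 = 47/2
d6 = 15
d7 = 5
d8 = 3/2
d9 = 15/4
d10 = 15/2
d11 = 19
d12 = 5/4
endpoint = (55/4, 27/2)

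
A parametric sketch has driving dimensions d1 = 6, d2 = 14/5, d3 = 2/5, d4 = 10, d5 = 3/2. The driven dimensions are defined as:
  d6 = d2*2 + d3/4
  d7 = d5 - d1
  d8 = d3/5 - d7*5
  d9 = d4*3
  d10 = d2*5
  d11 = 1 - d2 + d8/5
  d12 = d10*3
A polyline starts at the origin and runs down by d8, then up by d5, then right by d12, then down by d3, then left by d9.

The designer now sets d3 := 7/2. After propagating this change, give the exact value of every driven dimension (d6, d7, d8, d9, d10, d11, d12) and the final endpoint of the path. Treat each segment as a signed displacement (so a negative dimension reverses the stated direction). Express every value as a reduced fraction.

Apply edit: d3 := 7/2
  d6 = d2*2 + d3/4 = 259/40
  d7 = d5 - d1 = -9/2
  d8 = d3/5 - d7*5 = 116/5
  d9 = d4*3 = 30
  d10 = d2*5 = 14
  d11 = 1 - d2 + d8/5 = 71/25
  d12 = d10*3 = 42
Walk from origin (0, 0):
  seg 1: down by d8 = 116/5 → (0, -116/5)
  seg 2: up by d5 = 3/2 → (0, -217/10)
  seg 3: right by d12 = 42 → (42, -217/10)
  seg 4: down by d3 = 7/2 → (42, -126/5)
  seg 5: left by d9 = 30 → (12, -126/5)

d6 = 259/40
d7 = -9/2
d8 = 116/5
d9 = 30
d10 = 14
d11 = 71/25
d12 = 42
endpoint = (12, -126/5)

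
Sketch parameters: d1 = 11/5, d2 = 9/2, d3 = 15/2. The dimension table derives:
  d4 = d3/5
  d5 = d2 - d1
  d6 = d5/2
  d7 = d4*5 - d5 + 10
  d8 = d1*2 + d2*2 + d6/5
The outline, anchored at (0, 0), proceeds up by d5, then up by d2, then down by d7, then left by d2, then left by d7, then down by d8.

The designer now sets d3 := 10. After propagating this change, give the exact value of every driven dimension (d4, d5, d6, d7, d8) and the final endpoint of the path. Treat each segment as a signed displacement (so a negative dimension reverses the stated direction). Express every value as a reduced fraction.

d4 = 2
d5 = 23/10
d6 = 23/20
d7 = 177/10
d8 = 1363/100
endpoint = (-111/5, -2453/100)

Apply edit: d3 := 10
  d4 = d3/5 = 2
  d5 = d2 - d1 = 23/10
  d6 = d5/2 = 23/20
  d7 = d4*5 - d5 + 10 = 177/10
  d8 = d1*2 + d2*2 + d6/5 = 1363/100
Walk from origin (0, 0):
  seg 1: up by d5 = 23/10 → (0, 23/10)
  seg 2: up by d2 = 9/2 → (0, 34/5)
  seg 3: down by d7 = 177/10 → (0, -109/10)
  seg 4: left by d2 = 9/2 → (-9/2, -109/10)
  seg 5: left by d7 = 177/10 → (-111/5, -109/10)
  seg 6: down by d8 = 1363/100 → (-111/5, -2453/100)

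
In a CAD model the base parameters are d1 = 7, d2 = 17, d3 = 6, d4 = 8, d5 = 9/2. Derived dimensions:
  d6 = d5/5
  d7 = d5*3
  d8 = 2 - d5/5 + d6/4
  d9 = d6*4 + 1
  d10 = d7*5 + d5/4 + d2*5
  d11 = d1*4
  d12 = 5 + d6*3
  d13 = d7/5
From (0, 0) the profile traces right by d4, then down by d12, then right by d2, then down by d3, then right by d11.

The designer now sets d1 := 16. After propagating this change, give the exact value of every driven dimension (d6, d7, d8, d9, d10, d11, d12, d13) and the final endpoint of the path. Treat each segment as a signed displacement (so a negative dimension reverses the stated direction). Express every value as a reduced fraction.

Apply edit: d1 := 16
  d6 = d5/5 = 9/10
  d7 = d5*3 = 27/2
  d8 = 2 - d5/5 + d6/4 = 53/40
  d9 = d6*4 + 1 = 23/5
  d10 = d7*5 + d5/4 + d2*5 = 1229/8
  d11 = d1*4 = 64
  d12 = 5 + d6*3 = 77/10
  d13 = d7/5 = 27/10
Walk from origin (0, 0):
  seg 1: right by d4 = 8 → (8, 0)
  seg 2: down by d12 = 77/10 → (8, -77/10)
  seg 3: right by d2 = 17 → (25, -77/10)
  seg 4: down by d3 = 6 → (25, -137/10)
  seg 5: right by d11 = 64 → (89, -137/10)

d6 = 9/10
d7 = 27/2
d8 = 53/40
d9 = 23/5
d10 = 1229/8
d11 = 64
d12 = 77/10
d13 = 27/10
endpoint = (89, -137/10)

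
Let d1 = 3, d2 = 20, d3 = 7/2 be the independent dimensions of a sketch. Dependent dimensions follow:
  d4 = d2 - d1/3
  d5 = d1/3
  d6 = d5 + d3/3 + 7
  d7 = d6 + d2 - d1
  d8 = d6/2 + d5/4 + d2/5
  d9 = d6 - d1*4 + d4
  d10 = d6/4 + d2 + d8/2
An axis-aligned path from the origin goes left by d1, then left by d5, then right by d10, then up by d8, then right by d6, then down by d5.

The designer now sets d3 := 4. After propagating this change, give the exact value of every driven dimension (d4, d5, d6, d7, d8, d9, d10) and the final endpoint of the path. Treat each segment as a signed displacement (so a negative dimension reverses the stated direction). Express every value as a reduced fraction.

Apply edit: d3 := 4
  d4 = d2 - d1/3 = 19
  d5 = d1/3 = 1
  d6 = d5 + d3/3 + 7 = 28/3
  d7 = d6 + d2 - d1 = 79/3
  d8 = d6/2 + d5/4 + d2/5 = 107/12
  d9 = d6 - d1*4 + d4 = 49/3
  d10 = d6/4 + d2 + d8/2 = 643/24
Walk from origin (0, 0):
  seg 1: left by d1 = 3 → (-3, 0)
  seg 2: left by d5 = 1 → (-4, 0)
  seg 3: right by d10 = 643/24 → (547/24, 0)
  seg 4: up by d8 = 107/12 → (547/24, 107/12)
  seg 5: right by d6 = 28/3 → (257/8, 107/12)
  seg 6: down by d5 = 1 → (257/8, 95/12)

d4 = 19
d5 = 1
d6 = 28/3
d7 = 79/3
d8 = 107/12
d9 = 49/3
d10 = 643/24
endpoint = (257/8, 95/12)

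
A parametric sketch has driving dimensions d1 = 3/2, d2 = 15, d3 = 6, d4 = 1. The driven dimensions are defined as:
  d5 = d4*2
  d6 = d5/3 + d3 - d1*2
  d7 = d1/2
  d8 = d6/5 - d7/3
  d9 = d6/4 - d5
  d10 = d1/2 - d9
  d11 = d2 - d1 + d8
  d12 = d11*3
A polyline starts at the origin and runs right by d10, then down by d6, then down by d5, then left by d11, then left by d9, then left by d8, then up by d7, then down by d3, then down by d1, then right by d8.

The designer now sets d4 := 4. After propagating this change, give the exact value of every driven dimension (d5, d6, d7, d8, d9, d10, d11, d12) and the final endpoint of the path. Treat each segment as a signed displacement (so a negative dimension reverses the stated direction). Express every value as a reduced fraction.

Apply edit: d4 := 4
  d5 = d4*2 = 8
  d6 = d5/3 + d3 - d1*2 = 17/3
  d7 = d1/2 = 3/4
  d8 = d6/5 - d7/3 = 53/60
  d9 = d6/4 - d5 = -79/12
  d10 = d1/2 - d9 = 22/3
  d11 = d2 - d1 + d8 = 863/60
  d12 = d11*3 = 863/20
Walk from origin (0, 0):
  seg 1: right by d10 = 22/3 → (22/3, 0)
  seg 2: down by d6 = 17/3 → (22/3, -17/3)
  seg 3: down by d5 = 8 → (22/3, -41/3)
  seg 4: left by d11 = 863/60 → (-141/20, -41/3)
  seg 5: left by d9 = -79/12 → (-7/15, -41/3)
  seg 6: left by d8 = 53/60 → (-27/20, -41/3)
  seg 7: up by d7 = 3/4 → (-27/20, -155/12)
  seg 8: down by d3 = 6 → (-27/20, -227/12)
  seg 9: down by d1 = 3/2 → (-27/20, -245/12)
  seg 10: right by d8 = 53/60 → (-7/15, -245/12)

d5 = 8
d6 = 17/3
d7 = 3/4
d8 = 53/60
d9 = -79/12
d10 = 22/3
d11 = 863/60
d12 = 863/20
endpoint = (-7/15, -245/12)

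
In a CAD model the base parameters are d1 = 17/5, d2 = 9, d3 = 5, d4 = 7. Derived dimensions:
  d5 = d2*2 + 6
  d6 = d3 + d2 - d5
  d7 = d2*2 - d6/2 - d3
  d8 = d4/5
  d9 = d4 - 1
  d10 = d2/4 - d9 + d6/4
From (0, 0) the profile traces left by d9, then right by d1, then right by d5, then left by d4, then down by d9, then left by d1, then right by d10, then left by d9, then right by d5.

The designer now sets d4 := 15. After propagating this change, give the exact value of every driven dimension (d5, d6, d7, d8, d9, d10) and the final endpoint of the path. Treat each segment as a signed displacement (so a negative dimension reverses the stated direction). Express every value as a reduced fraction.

Apply edit: d4 := 15
  d5 = d2*2 + 6 = 24
  d6 = d3 + d2 - d5 = -10
  d7 = d2*2 - d6/2 - d3 = 18
  d8 = d4/5 = 3
  d9 = d4 - 1 = 14
  d10 = d2/4 - d9 + d6/4 = -57/4
Walk from origin (0, 0):
  seg 1: left by d9 = 14 → (-14, 0)
  seg 2: right by d1 = 17/5 → (-53/5, 0)
  seg 3: right by d5 = 24 → (67/5, 0)
  seg 4: left by d4 = 15 → (-8/5, 0)
  seg 5: down by d9 = 14 → (-8/5, -14)
  seg 6: left by d1 = 17/5 → (-5, -14)
  seg 7: right by d10 = -57/4 → (-77/4, -14)
  seg 8: left by d9 = 14 → (-133/4, -14)
  seg 9: right by d5 = 24 → (-37/4, -14)

d5 = 24
d6 = -10
d7 = 18
d8 = 3
d9 = 14
d10 = -57/4
endpoint = (-37/4, -14)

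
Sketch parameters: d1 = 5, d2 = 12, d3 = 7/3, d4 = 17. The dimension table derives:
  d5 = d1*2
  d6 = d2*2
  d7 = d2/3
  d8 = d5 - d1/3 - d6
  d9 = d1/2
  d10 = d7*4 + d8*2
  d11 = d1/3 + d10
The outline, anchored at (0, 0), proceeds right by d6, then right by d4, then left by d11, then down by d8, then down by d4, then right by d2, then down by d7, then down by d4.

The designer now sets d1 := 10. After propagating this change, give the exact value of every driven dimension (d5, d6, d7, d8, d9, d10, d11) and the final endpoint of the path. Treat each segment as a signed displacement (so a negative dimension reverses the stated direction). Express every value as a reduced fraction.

d5 = 20
d6 = 24
d7 = 4
d8 = -22/3
d9 = 5
d10 = 4/3
d11 = 14/3
endpoint = (145/3, -92/3)

Apply edit: d1 := 10
  d5 = d1*2 = 20
  d6 = d2*2 = 24
  d7 = d2/3 = 4
  d8 = d5 - d1/3 - d6 = -22/3
  d9 = d1/2 = 5
  d10 = d7*4 + d8*2 = 4/3
  d11 = d1/3 + d10 = 14/3
Walk from origin (0, 0):
  seg 1: right by d6 = 24 → (24, 0)
  seg 2: right by d4 = 17 → (41, 0)
  seg 3: left by d11 = 14/3 → (109/3, 0)
  seg 4: down by d8 = -22/3 → (109/3, 22/3)
  seg 5: down by d4 = 17 → (109/3, -29/3)
  seg 6: right by d2 = 12 → (145/3, -29/3)
  seg 7: down by d7 = 4 → (145/3, -41/3)
  seg 8: down by d4 = 17 → (145/3, -92/3)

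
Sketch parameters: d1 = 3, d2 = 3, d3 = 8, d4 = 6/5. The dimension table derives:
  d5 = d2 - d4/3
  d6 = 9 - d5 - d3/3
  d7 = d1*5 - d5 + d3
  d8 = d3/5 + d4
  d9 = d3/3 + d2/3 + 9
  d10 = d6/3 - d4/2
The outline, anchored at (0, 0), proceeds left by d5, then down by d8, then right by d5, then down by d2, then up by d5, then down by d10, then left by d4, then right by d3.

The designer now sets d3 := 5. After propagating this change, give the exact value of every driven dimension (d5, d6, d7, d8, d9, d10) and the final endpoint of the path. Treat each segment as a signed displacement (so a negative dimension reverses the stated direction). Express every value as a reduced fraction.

d5 = 13/5
d6 = 71/15
d7 = 87/5
d8 = 11/5
d9 = 35/3
d10 = 44/45
endpoint = (19/5, -161/45)

Apply edit: d3 := 5
  d5 = d2 - d4/3 = 13/5
  d6 = 9 - d5 - d3/3 = 71/15
  d7 = d1*5 - d5 + d3 = 87/5
  d8 = d3/5 + d4 = 11/5
  d9 = d3/3 + d2/3 + 9 = 35/3
  d10 = d6/3 - d4/2 = 44/45
Walk from origin (0, 0):
  seg 1: left by d5 = 13/5 → (-13/5, 0)
  seg 2: down by d8 = 11/5 → (-13/5, -11/5)
  seg 3: right by d5 = 13/5 → (0, -11/5)
  seg 4: down by d2 = 3 → (0, -26/5)
  seg 5: up by d5 = 13/5 → (0, -13/5)
  seg 6: down by d10 = 44/45 → (0, -161/45)
  seg 7: left by d4 = 6/5 → (-6/5, -161/45)
  seg 8: right by d3 = 5 → (19/5, -161/45)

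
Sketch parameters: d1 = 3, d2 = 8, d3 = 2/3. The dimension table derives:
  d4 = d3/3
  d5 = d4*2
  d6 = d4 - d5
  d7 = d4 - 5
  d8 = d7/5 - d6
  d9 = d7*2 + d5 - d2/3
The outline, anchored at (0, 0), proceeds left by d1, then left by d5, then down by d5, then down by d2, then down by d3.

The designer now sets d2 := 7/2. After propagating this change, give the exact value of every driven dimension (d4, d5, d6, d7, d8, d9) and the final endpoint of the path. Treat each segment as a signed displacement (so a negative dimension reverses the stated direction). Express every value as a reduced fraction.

Apply edit: d2 := 7/2
  d4 = d3/3 = 2/9
  d5 = d4*2 = 4/9
  d6 = d4 - d5 = -2/9
  d7 = d4 - 5 = -43/9
  d8 = d7/5 - d6 = -11/15
  d9 = d7*2 + d5 - d2/3 = -185/18
Walk from origin (0, 0):
  seg 1: left by d1 = 3 → (-3, 0)
  seg 2: left by d5 = 4/9 → (-31/9, 0)
  seg 3: down by d5 = 4/9 → (-31/9, -4/9)
  seg 4: down by d2 = 7/2 → (-31/9, -71/18)
  seg 5: down by d3 = 2/3 → (-31/9, -83/18)

d4 = 2/9
d5 = 4/9
d6 = -2/9
d7 = -43/9
d8 = -11/15
d9 = -185/18
endpoint = (-31/9, -83/18)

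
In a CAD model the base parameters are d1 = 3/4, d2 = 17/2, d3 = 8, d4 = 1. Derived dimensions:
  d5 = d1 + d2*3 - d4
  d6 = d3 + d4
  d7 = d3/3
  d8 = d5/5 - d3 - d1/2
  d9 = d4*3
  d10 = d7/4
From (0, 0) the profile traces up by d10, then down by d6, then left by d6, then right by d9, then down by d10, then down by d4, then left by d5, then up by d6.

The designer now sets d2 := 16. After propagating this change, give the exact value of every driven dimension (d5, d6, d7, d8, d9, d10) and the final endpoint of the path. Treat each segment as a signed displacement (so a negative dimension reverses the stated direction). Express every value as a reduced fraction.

d5 = 191/4
d6 = 9
d7 = 8/3
d8 = 47/40
d9 = 3
d10 = 2/3
endpoint = (-215/4, -1)

Apply edit: d2 := 16
  d5 = d1 + d2*3 - d4 = 191/4
  d6 = d3 + d4 = 9
  d7 = d3/3 = 8/3
  d8 = d5/5 - d3 - d1/2 = 47/40
  d9 = d4*3 = 3
  d10 = d7/4 = 2/3
Walk from origin (0, 0):
  seg 1: up by d10 = 2/3 → (0, 2/3)
  seg 2: down by d6 = 9 → (0, -25/3)
  seg 3: left by d6 = 9 → (-9, -25/3)
  seg 4: right by d9 = 3 → (-6, -25/3)
  seg 5: down by d10 = 2/3 → (-6, -9)
  seg 6: down by d4 = 1 → (-6, -10)
  seg 7: left by d5 = 191/4 → (-215/4, -10)
  seg 8: up by d6 = 9 → (-215/4, -1)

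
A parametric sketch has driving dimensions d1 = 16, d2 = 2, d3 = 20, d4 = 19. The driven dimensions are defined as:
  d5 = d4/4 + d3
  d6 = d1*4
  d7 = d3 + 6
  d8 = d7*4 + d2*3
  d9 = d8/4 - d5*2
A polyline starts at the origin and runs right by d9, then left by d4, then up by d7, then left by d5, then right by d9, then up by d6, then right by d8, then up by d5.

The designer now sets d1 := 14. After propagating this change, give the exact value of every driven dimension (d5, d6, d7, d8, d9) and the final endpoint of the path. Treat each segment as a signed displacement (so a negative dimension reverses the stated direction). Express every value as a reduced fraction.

d5 = 99/4
d6 = 56
d7 = 26
d8 = 110
d9 = -22
endpoint = (89/4, 427/4)

Apply edit: d1 := 14
  d5 = d4/4 + d3 = 99/4
  d6 = d1*4 = 56
  d7 = d3 + 6 = 26
  d8 = d7*4 + d2*3 = 110
  d9 = d8/4 - d5*2 = -22
Walk from origin (0, 0):
  seg 1: right by d9 = -22 → (-22, 0)
  seg 2: left by d4 = 19 → (-41, 0)
  seg 3: up by d7 = 26 → (-41, 26)
  seg 4: left by d5 = 99/4 → (-263/4, 26)
  seg 5: right by d9 = -22 → (-351/4, 26)
  seg 6: up by d6 = 56 → (-351/4, 82)
  seg 7: right by d8 = 110 → (89/4, 82)
  seg 8: up by d5 = 99/4 → (89/4, 427/4)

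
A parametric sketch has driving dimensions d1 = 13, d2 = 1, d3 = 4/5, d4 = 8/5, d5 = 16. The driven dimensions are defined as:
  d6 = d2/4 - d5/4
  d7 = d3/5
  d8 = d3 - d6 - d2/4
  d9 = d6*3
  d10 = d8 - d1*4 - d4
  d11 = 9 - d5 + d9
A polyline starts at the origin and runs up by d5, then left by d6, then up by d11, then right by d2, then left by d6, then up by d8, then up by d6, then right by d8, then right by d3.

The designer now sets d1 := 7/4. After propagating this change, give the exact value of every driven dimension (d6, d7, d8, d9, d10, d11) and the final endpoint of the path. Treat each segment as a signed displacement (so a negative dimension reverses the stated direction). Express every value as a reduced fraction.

d6 = -15/4
d7 = 4/25
d8 = 43/10
d9 = -45/4
d10 = -43/10
d11 = -73/4
endpoint = (68/5, -17/10)

Apply edit: d1 := 7/4
  d6 = d2/4 - d5/4 = -15/4
  d7 = d3/5 = 4/25
  d8 = d3 - d6 - d2/4 = 43/10
  d9 = d6*3 = -45/4
  d10 = d8 - d1*4 - d4 = -43/10
  d11 = 9 - d5 + d9 = -73/4
Walk from origin (0, 0):
  seg 1: up by d5 = 16 → (0, 16)
  seg 2: left by d6 = -15/4 → (15/4, 16)
  seg 3: up by d11 = -73/4 → (15/4, -9/4)
  seg 4: right by d2 = 1 → (19/4, -9/4)
  seg 5: left by d6 = -15/4 → (17/2, -9/4)
  seg 6: up by d8 = 43/10 → (17/2, 41/20)
  seg 7: up by d6 = -15/4 → (17/2, -17/10)
  seg 8: right by d8 = 43/10 → (64/5, -17/10)
  seg 9: right by d3 = 4/5 → (68/5, -17/10)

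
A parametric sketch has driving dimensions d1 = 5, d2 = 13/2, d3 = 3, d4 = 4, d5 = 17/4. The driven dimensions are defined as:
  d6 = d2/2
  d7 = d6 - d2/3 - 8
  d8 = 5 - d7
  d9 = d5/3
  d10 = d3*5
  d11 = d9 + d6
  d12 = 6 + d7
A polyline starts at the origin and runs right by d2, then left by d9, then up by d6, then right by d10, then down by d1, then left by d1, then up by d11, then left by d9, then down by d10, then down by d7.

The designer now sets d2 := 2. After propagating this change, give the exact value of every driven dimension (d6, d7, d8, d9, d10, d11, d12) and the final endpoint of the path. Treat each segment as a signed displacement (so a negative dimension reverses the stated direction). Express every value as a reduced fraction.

Apply edit: d2 := 2
  d6 = d2/2 = 1
  d7 = d6 - d2/3 - 8 = -23/3
  d8 = 5 - d7 = 38/3
  d9 = d5/3 = 17/12
  d10 = d3*5 = 15
  d11 = d9 + d6 = 29/12
  d12 = 6 + d7 = -5/3
Walk from origin (0, 0):
  seg 1: right by d2 = 2 → (2, 0)
  seg 2: left by d9 = 17/12 → (7/12, 0)
  seg 3: up by d6 = 1 → (7/12, 1)
  seg 4: right by d10 = 15 → (187/12, 1)
  seg 5: down by d1 = 5 → (187/12, -4)
  seg 6: left by d1 = 5 → (127/12, -4)
  seg 7: up by d11 = 29/12 → (127/12, -19/12)
  seg 8: left by d9 = 17/12 → (55/6, -19/12)
  seg 9: down by d10 = 15 → (55/6, -199/12)
  seg 10: down by d7 = -23/3 → (55/6, -107/12)

d6 = 1
d7 = -23/3
d8 = 38/3
d9 = 17/12
d10 = 15
d11 = 29/12
d12 = -5/3
endpoint = (55/6, -107/12)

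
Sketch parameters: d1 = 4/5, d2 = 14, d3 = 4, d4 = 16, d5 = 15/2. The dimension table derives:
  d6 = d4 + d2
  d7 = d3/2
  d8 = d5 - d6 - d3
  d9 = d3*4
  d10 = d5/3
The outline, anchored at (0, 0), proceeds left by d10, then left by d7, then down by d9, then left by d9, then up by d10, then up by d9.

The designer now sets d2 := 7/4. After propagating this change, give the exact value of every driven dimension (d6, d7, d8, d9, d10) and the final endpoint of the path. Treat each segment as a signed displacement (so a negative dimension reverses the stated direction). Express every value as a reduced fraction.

d6 = 71/4
d7 = 2
d8 = -57/4
d9 = 16
d10 = 5/2
endpoint = (-41/2, 5/2)

Apply edit: d2 := 7/4
  d6 = d4 + d2 = 71/4
  d7 = d3/2 = 2
  d8 = d5 - d6 - d3 = -57/4
  d9 = d3*4 = 16
  d10 = d5/3 = 5/2
Walk from origin (0, 0):
  seg 1: left by d10 = 5/2 → (-5/2, 0)
  seg 2: left by d7 = 2 → (-9/2, 0)
  seg 3: down by d9 = 16 → (-9/2, -16)
  seg 4: left by d9 = 16 → (-41/2, -16)
  seg 5: up by d10 = 5/2 → (-41/2, -27/2)
  seg 6: up by d9 = 16 → (-41/2, 5/2)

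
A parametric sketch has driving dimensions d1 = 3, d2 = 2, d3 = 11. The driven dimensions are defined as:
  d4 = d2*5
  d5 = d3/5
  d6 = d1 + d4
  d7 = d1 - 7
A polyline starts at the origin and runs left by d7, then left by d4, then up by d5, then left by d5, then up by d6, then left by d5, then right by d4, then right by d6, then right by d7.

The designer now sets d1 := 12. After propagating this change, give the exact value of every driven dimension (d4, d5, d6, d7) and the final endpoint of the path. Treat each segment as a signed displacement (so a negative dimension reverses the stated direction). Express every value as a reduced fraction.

d4 = 10
d5 = 11/5
d6 = 22
d7 = 5
endpoint = (88/5, 121/5)

Apply edit: d1 := 12
  d4 = d2*5 = 10
  d5 = d3/5 = 11/5
  d6 = d1 + d4 = 22
  d7 = d1 - 7 = 5
Walk from origin (0, 0):
  seg 1: left by d7 = 5 → (-5, 0)
  seg 2: left by d4 = 10 → (-15, 0)
  seg 3: up by d5 = 11/5 → (-15, 11/5)
  seg 4: left by d5 = 11/5 → (-86/5, 11/5)
  seg 5: up by d6 = 22 → (-86/5, 121/5)
  seg 6: left by d5 = 11/5 → (-97/5, 121/5)
  seg 7: right by d4 = 10 → (-47/5, 121/5)
  seg 8: right by d6 = 22 → (63/5, 121/5)
  seg 9: right by d7 = 5 → (88/5, 121/5)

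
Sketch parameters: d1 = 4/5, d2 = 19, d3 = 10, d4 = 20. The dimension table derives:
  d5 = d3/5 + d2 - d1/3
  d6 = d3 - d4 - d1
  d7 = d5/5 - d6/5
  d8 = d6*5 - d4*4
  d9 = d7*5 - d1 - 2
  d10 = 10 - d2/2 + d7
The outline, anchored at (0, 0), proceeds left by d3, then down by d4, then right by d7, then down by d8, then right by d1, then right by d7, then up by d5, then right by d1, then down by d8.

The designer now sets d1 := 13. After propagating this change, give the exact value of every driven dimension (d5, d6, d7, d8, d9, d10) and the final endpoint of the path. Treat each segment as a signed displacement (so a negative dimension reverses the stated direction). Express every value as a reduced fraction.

d5 = 50/3
d6 = -23
d7 = 119/15
d8 = -195
d9 = 74/3
d10 = 253/30
endpoint = (478/15, 1160/3)

Apply edit: d1 := 13
  d5 = d3/5 + d2 - d1/3 = 50/3
  d6 = d3 - d4 - d1 = -23
  d7 = d5/5 - d6/5 = 119/15
  d8 = d6*5 - d4*4 = -195
  d9 = d7*5 - d1 - 2 = 74/3
  d10 = 10 - d2/2 + d7 = 253/30
Walk from origin (0, 0):
  seg 1: left by d3 = 10 → (-10, 0)
  seg 2: down by d4 = 20 → (-10, -20)
  seg 3: right by d7 = 119/15 → (-31/15, -20)
  seg 4: down by d8 = -195 → (-31/15, 175)
  seg 5: right by d1 = 13 → (164/15, 175)
  seg 6: right by d7 = 119/15 → (283/15, 175)
  seg 7: up by d5 = 50/3 → (283/15, 575/3)
  seg 8: right by d1 = 13 → (478/15, 575/3)
  seg 9: down by d8 = -195 → (478/15, 1160/3)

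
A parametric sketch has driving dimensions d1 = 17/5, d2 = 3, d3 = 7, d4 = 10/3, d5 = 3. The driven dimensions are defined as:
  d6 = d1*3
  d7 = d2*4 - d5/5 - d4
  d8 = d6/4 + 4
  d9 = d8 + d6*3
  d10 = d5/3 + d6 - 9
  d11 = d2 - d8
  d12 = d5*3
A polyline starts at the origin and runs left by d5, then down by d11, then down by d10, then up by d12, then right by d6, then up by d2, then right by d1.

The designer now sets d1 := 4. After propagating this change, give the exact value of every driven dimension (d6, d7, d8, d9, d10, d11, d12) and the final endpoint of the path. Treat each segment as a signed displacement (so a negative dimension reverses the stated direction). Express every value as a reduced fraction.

d6 = 12
d7 = 121/15
d8 = 7
d9 = 43
d10 = 4
d11 = -4
d12 = 9
endpoint = (13, 12)

Apply edit: d1 := 4
  d6 = d1*3 = 12
  d7 = d2*4 - d5/5 - d4 = 121/15
  d8 = d6/4 + 4 = 7
  d9 = d8 + d6*3 = 43
  d10 = d5/3 + d6 - 9 = 4
  d11 = d2 - d8 = -4
  d12 = d5*3 = 9
Walk from origin (0, 0):
  seg 1: left by d5 = 3 → (-3, 0)
  seg 2: down by d11 = -4 → (-3, 4)
  seg 3: down by d10 = 4 → (-3, 0)
  seg 4: up by d12 = 9 → (-3, 9)
  seg 5: right by d6 = 12 → (9, 9)
  seg 6: up by d2 = 3 → (9, 12)
  seg 7: right by d1 = 4 → (13, 12)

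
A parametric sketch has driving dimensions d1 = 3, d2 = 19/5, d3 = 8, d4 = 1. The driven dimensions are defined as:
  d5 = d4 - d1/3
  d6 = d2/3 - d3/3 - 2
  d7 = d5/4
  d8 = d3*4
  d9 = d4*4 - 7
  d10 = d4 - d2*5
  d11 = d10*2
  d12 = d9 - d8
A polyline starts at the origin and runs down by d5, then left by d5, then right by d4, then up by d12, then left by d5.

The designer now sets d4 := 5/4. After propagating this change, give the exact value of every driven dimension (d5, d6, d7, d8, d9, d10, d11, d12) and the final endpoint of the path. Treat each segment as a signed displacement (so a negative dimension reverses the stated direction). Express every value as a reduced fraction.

Apply edit: d4 := 5/4
  d5 = d4 - d1/3 = 1/4
  d6 = d2/3 - d3/3 - 2 = -17/5
  d7 = d5/4 = 1/16
  d8 = d3*4 = 32
  d9 = d4*4 - 7 = -2
  d10 = d4 - d2*5 = -71/4
  d11 = d10*2 = -71/2
  d12 = d9 - d8 = -34
Walk from origin (0, 0):
  seg 1: down by d5 = 1/4 → (0, -1/4)
  seg 2: left by d5 = 1/4 → (-1/4, -1/4)
  seg 3: right by d4 = 5/4 → (1, -1/4)
  seg 4: up by d12 = -34 → (1, -137/4)
  seg 5: left by d5 = 1/4 → (3/4, -137/4)

d5 = 1/4
d6 = -17/5
d7 = 1/16
d8 = 32
d9 = -2
d10 = -71/4
d11 = -71/2
d12 = -34
endpoint = (3/4, -137/4)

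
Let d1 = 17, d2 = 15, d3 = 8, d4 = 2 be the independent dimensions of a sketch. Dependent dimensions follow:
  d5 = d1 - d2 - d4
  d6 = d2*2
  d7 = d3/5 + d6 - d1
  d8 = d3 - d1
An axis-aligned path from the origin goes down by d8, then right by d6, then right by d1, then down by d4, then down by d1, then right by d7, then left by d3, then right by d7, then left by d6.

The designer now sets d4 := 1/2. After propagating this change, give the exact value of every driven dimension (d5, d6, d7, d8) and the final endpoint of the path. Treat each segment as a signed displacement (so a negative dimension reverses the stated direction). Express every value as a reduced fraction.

Apply edit: d4 := 1/2
  d5 = d1 - d2 - d4 = 3/2
  d6 = d2*2 = 30
  d7 = d3/5 + d6 - d1 = 73/5
  d8 = d3 - d1 = -9
Walk from origin (0, 0):
  seg 1: down by d8 = -9 → (0, 9)
  seg 2: right by d6 = 30 → (30, 9)
  seg 3: right by d1 = 17 → (47, 9)
  seg 4: down by d4 = 1/2 → (47, 17/2)
  seg 5: down by d1 = 17 → (47, -17/2)
  seg 6: right by d7 = 73/5 → (308/5, -17/2)
  seg 7: left by d3 = 8 → (268/5, -17/2)
  seg 8: right by d7 = 73/5 → (341/5, -17/2)
  seg 9: left by d6 = 30 → (191/5, -17/2)

d5 = 3/2
d6 = 30
d7 = 73/5
d8 = -9
endpoint = (191/5, -17/2)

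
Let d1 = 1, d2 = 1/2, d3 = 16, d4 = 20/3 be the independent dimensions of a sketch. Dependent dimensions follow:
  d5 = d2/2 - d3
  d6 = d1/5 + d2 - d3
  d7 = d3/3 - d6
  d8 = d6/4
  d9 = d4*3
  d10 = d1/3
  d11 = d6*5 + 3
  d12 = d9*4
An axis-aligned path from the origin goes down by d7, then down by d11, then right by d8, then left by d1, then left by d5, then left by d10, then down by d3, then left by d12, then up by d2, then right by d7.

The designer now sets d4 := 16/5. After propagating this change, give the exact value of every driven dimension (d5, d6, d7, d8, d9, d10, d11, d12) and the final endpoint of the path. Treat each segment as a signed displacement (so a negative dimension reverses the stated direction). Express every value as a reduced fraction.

Apply edit: d4 := 16/5
  d5 = d2/2 - d3 = -63/4
  d6 = d1/5 + d2 - d3 = -153/10
  d7 = d3/3 - d6 = 619/30
  d8 = d6/4 = -153/40
  d9 = d4*3 = 48/5
  d10 = d1/3 = 1/3
  d11 = d6*5 + 3 = -147/2
  d12 = d9*4 = 192/5
Walk from origin (0, 0):
  seg 1: down by d7 = 619/30 → (0, -619/30)
  seg 2: down by d11 = -147/2 → (0, 793/15)
  seg 3: right by d8 = -153/40 → (-153/40, 793/15)
  seg 4: left by d1 = 1 → (-193/40, 793/15)
  seg 5: left by d5 = -63/4 → (437/40, 793/15)
  seg 6: left by d10 = 1/3 → (1271/120, 793/15)
  seg 7: down by d3 = 16 → (1271/120, 553/15)
  seg 8: left by d12 = 192/5 → (-3337/120, 553/15)
  seg 9: up by d2 = 1/2 → (-3337/120, 1121/30)
  seg 10: right by d7 = 619/30 → (-287/40, 1121/30)

d5 = -63/4
d6 = -153/10
d7 = 619/30
d8 = -153/40
d9 = 48/5
d10 = 1/3
d11 = -147/2
d12 = 192/5
endpoint = (-287/40, 1121/30)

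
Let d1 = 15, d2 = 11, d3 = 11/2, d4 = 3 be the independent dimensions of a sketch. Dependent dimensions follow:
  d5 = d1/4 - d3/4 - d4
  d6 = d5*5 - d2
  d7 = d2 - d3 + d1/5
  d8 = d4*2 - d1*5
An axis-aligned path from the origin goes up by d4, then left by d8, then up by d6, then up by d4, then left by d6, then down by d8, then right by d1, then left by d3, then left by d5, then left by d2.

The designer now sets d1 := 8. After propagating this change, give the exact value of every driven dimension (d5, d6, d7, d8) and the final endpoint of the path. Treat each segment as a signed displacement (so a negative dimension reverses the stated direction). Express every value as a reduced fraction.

d5 = -19/8
d6 = -183/8
d7 = 71/10
d8 = -34
endpoint = (203/4, 137/8)

Apply edit: d1 := 8
  d5 = d1/4 - d3/4 - d4 = -19/8
  d6 = d5*5 - d2 = -183/8
  d7 = d2 - d3 + d1/5 = 71/10
  d8 = d4*2 - d1*5 = -34
Walk from origin (0, 0):
  seg 1: up by d4 = 3 → (0, 3)
  seg 2: left by d8 = -34 → (34, 3)
  seg 3: up by d6 = -183/8 → (34, -159/8)
  seg 4: up by d4 = 3 → (34, -135/8)
  seg 5: left by d6 = -183/8 → (455/8, -135/8)
  seg 6: down by d8 = -34 → (455/8, 137/8)
  seg 7: right by d1 = 8 → (519/8, 137/8)
  seg 8: left by d3 = 11/2 → (475/8, 137/8)
  seg 9: left by d5 = -19/8 → (247/4, 137/8)
  seg 10: left by d2 = 11 → (203/4, 137/8)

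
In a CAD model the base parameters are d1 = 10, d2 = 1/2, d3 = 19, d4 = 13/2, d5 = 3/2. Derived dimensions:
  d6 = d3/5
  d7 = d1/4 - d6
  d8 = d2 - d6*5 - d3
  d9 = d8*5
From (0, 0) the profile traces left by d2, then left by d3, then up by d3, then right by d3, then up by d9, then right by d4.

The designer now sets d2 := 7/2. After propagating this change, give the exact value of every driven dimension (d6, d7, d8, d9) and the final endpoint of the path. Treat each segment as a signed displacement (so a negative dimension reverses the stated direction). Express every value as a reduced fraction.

Apply edit: d2 := 7/2
  d6 = d3/5 = 19/5
  d7 = d1/4 - d6 = -13/10
  d8 = d2 - d6*5 - d3 = -69/2
  d9 = d8*5 = -345/2
Walk from origin (0, 0):
  seg 1: left by d2 = 7/2 → (-7/2, 0)
  seg 2: left by d3 = 19 → (-45/2, 0)
  seg 3: up by d3 = 19 → (-45/2, 19)
  seg 4: right by d3 = 19 → (-7/2, 19)
  seg 5: up by d9 = -345/2 → (-7/2, -307/2)
  seg 6: right by d4 = 13/2 → (3, -307/2)

d6 = 19/5
d7 = -13/10
d8 = -69/2
d9 = -345/2
endpoint = (3, -307/2)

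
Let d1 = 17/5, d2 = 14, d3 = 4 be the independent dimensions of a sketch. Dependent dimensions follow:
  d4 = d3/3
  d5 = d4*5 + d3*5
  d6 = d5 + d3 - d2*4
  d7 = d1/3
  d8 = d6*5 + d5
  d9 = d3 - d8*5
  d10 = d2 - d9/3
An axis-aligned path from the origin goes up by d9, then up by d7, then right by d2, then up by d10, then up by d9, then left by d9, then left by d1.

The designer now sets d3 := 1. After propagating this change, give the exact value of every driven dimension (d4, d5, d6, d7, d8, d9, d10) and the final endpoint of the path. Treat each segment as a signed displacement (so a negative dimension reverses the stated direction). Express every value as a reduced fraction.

d4 = 1/3
d5 = 20/3
d6 = -145/3
d7 = 17/15
d8 = -235
d9 = 1176
d10 = -378
endpoint = (-5827/5, 29627/15)

Apply edit: d3 := 1
  d4 = d3/3 = 1/3
  d5 = d4*5 + d3*5 = 20/3
  d6 = d5 + d3 - d2*4 = -145/3
  d7 = d1/3 = 17/15
  d8 = d6*5 + d5 = -235
  d9 = d3 - d8*5 = 1176
  d10 = d2 - d9/3 = -378
Walk from origin (0, 0):
  seg 1: up by d9 = 1176 → (0, 1176)
  seg 2: up by d7 = 17/15 → (0, 17657/15)
  seg 3: right by d2 = 14 → (14, 17657/15)
  seg 4: up by d10 = -378 → (14, 11987/15)
  seg 5: up by d9 = 1176 → (14, 29627/15)
  seg 6: left by d9 = 1176 → (-1162, 29627/15)
  seg 7: left by d1 = 17/5 → (-5827/5, 29627/15)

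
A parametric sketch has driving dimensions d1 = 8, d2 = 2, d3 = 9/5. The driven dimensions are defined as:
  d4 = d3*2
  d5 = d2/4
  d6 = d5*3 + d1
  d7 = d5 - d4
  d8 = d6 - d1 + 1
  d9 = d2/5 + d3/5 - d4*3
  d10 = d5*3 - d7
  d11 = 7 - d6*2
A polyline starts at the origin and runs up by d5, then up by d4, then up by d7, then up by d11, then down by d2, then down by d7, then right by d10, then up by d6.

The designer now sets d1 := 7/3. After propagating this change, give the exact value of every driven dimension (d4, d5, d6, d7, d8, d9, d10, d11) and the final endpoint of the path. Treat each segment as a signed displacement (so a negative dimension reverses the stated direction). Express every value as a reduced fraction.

d4 = 18/5
d5 = 1/2
d6 = 23/6
d7 = -31/10
d8 = 5/2
d9 = -251/25
d10 = 23/5
d11 = -2/3
endpoint = (23/5, 79/15)

Apply edit: d1 := 7/3
  d4 = d3*2 = 18/5
  d5 = d2/4 = 1/2
  d6 = d5*3 + d1 = 23/6
  d7 = d5 - d4 = -31/10
  d8 = d6 - d1 + 1 = 5/2
  d9 = d2/5 + d3/5 - d4*3 = -251/25
  d10 = d5*3 - d7 = 23/5
  d11 = 7 - d6*2 = -2/3
Walk from origin (0, 0):
  seg 1: up by d5 = 1/2 → (0, 1/2)
  seg 2: up by d4 = 18/5 → (0, 41/10)
  seg 3: up by d7 = -31/10 → (0, 1)
  seg 4: up by d11 = -2/3 → (0, 1/3)
  seg 5: down by d2 = 2 → (0, -5/3)
  seg 6: down by d7 = -31/10 → (0, 43/30)
  seg 7: right by d10 = 23/5 → (23/5, 43/30)
  seg 8: up by d6 = 23/6 → (23/5, 79/15)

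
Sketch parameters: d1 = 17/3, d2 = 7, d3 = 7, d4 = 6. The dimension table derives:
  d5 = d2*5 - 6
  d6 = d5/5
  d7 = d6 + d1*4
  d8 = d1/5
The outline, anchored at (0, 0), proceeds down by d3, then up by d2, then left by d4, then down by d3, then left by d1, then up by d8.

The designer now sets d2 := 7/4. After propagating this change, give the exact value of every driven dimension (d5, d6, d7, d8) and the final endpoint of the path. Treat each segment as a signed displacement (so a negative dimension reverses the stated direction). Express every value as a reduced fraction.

Apply edit: d2 := 7/4
  d5 = d2*5 - 6 = 11/4
  d6 = d5/5 = 11/20
  d7 = d6 + d1*4 = 1393/60
  d8 = d1/5 = 17/15
Walk from origin (0, 0):
  seg 1: down by d3 = 7 → (0, -7)
  seg 2: up by d2 = 7/4 → (0, -21/4)
  seg 3: left by d4 = 6 → (-6, -21/4)
  seg 4: down by d3 = 7 → (-6, -49/4)
  seg 5: left by d1 = 17/3 → (-35/3, -49/4)
  seg 6: up by d8 = 17/15 → (-35/3, -667/60)

d5 = 11/4
d6 = 11/20
d7 = 1393/60
d8 = 17/15
endpoint = (-35/3, -667/60)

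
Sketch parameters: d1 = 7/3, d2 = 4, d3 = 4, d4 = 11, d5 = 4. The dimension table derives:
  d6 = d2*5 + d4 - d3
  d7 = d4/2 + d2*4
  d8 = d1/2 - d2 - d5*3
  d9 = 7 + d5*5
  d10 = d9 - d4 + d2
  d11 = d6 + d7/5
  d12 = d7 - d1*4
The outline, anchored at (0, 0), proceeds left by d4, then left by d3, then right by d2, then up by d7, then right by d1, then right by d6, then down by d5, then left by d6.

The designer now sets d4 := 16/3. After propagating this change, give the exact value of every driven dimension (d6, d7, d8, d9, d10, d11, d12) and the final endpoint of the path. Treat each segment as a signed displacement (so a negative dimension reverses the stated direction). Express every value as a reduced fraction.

Apply edit: d4 := 16/3
  d6 = d2*5 + d4 - d3 = 64/3
  d7 = d4/2 + d2*4 = 56/3
  d8 = d1/2 - d2 - d5*3 = -89/6
  d9 = 7 + d5*5 = 27
  d10 = d9 - d4 + d2 = 77/3
  d11 = d6 + d7/5 = 376/15
  d12 = d7 - d1*4 = 28/3
Walk from origin (0, 0):
  seg 1: left by d4 = 16/3 → (-16/3, 0)
  seg 2: left by d3 = 4 → (-28/3, 0)
  seg 3: right by d2 = 4 → (-16/3, 0)
  seg 4: up by d7 = 56/3 → (-16/3, 56/3)
  seg 5: right by d1 = 7/3 → (-3, 56/3)
  seg 6: right by d6 = 64/3 → (55/3, 56/3)
  seg 7: down by d5 = 4 → (55/3, 44/3)
  seg 8: left by d6 = 64/3 → (-3, 44/3)

d6 = 64/3
d7 = 56/3
d8 = -89/6
d9 = 27
d10 = 77/3
d11 = 376/15
d12 = 28/3
endpoint = (-3, 44/3)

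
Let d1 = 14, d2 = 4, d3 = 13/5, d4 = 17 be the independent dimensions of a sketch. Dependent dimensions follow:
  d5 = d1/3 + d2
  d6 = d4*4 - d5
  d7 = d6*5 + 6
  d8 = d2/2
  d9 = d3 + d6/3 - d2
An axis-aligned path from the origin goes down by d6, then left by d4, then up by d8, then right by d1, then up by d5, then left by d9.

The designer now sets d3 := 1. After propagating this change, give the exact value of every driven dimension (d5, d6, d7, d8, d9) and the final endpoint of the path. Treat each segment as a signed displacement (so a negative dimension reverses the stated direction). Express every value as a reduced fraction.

d5 = 26/3
d6 = 178/3
d7 = 908/3
d8 = 2
d9 = 151/9
endpoint = (-178/9, -146/3)

Apply edit: d3 := 1
  d5 = d1/3 + d2 = 26/3
  d6 = d4*4 - d5 = 178/3
  d7 = d6*5 + 6 = 908/3
  d8 = d2/2 = 2
  d9 = d3 + d6/3 - d2 = 151/9
Walk from origin (0, 0):
  seg 1: down by d6 = 178/3 → (0, -178/3)
  seg 2: left by d4 = 17 → (-17, -178/3)
  seg 3: up by d8 = 2 → (-17, -172/3)
  seg 4: right by d1 = 14 → (-3, -172/3)
  seg 5: up by d5 = 26/3 → (-3, -146/3)
  seg 6: left by d9 = 151/9 → (-178/9, -146/3)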